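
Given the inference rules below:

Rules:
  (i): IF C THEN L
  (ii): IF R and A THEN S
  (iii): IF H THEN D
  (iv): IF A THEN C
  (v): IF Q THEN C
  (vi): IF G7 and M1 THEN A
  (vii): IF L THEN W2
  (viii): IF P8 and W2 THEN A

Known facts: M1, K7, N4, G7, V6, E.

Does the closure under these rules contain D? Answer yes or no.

no

Round 1: (vi) [IF G7 and M1 THEN A]. New: A.
Round 2: (iv) [IF A THEN C]. New: C.
Round 3: (i) [IF C THEN L]. New: L.
Round 4: (vii) [IF L THEN W2]. New: W2.
Fixed point reached. D is concluded only by (iii); (iii) needs H (never derived).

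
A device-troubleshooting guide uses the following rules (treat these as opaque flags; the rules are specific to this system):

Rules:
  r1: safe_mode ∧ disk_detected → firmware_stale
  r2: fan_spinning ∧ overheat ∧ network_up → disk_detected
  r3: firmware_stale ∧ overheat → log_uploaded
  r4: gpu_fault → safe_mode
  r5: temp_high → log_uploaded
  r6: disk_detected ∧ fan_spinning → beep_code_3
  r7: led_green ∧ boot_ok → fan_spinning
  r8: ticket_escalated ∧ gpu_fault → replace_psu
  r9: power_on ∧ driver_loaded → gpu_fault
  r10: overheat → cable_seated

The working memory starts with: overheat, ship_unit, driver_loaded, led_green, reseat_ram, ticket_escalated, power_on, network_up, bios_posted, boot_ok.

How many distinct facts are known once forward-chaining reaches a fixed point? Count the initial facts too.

Round 1: r7 [led_green ∧ boot_ok → fan_spinning]; r9 [power_on ∧ driver_loaded → gpu_fault]; r10 [overheat → cable_seated]. New: fan_spinning, gpu_fault, cable_seated.
Round 2: r2 [fan_spinning ∧ overheat ∧ network_up → disk_detected]; r4 [gpu_fault → safe_mode]; r8 [ticket_escalated ∧ gpu_fault → replace_psu]. New: disk_detected, safe_mode, replace_psu.
Round 3: r1 [safe_mode ∧ disk_detected → firmware_stale]; r6 [disk_detected ∧ fan_spinning → beep_code_3]. New: firmware_stale, beep_code_3.
Round 4: r3 [firmware_stale ∧ overheat → log_uploaded]. New: log_uploaded.
Closure: {beep_code_3, bios_posted, boot_ok, cable_seated, disk_detected, driver_loaded, fan_spinning, firmware_stale, gpu_fault, led_green, log_uploaded, network_up, overheat, power_on, replace_psu, reseat_ram, safe_mode, ship_unit, ticket_escalated} — 19 facts.

19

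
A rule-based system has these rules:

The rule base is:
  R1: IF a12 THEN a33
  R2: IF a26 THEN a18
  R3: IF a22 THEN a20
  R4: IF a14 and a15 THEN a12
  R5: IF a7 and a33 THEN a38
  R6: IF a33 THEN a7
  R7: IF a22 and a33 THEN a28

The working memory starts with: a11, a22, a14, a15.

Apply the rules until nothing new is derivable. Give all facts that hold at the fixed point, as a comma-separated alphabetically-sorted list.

Round 1 fires R3, R4, giving a20, a12.
Round 2 fires R1, giving a33.
Round 3 fires R6, R7, giving a7, a28.
Round 4 fires R5, giving a38.

a11, a12, a14, a15, a20, a22, a28, a33, a38, a7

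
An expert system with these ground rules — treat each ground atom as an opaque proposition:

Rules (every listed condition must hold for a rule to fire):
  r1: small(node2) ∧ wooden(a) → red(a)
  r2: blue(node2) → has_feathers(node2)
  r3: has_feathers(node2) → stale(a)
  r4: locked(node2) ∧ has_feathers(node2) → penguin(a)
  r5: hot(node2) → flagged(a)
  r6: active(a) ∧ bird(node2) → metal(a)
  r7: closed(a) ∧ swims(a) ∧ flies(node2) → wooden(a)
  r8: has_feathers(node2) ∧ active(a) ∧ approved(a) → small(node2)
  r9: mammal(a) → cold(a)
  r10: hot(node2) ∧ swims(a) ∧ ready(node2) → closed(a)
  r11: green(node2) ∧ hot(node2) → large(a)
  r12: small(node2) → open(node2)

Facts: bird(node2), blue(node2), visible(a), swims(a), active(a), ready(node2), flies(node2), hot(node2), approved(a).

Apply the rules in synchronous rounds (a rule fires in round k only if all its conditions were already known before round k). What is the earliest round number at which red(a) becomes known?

3

[1] r2 [blue(node2) → has_feathers(node2)]; r5 [hot(node2) → flagged(a)]; r6 [active(a) ∧ bird(node2) → metal(a)]; r10 [hot(node2) ∧ swims(a) ∧ ready(node2) → closed(a)]. ⇒ new: has_feathers(node2), flagged(a), metal(a), closed(a).
[2] r3 [has_feathers(node2) → stale(a)]; r7 [closed(a) ∧ swims(a) ∧ flies(node2) → wooden(a)]; r8 [has_feathers(node2) ∧ active(a) ∧ approved(a) → small(node2)]. ⇒ new: stale(a), wooden(a), small(node2).
[3] r1 [small(node2) ∧ wooden(a) → red(a)]; r12 [small(node2) → open(node2)]. ⇒ new: red(a), open(node2).
red(a) first appears in round 3.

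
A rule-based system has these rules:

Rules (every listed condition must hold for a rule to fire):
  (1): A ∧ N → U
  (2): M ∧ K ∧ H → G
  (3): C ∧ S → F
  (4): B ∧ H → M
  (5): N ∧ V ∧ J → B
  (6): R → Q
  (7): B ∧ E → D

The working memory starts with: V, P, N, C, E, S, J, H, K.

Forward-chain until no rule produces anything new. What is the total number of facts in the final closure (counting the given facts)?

Round 1 fires (3), (5), giving F, B.
Round 2 fires (4), (7), giving M, D.
Round 3 fires (2), giving G.
Closure: {B, C, D, E, F, G, H, J, K, M, N, P, S, V} — 14 facts.

14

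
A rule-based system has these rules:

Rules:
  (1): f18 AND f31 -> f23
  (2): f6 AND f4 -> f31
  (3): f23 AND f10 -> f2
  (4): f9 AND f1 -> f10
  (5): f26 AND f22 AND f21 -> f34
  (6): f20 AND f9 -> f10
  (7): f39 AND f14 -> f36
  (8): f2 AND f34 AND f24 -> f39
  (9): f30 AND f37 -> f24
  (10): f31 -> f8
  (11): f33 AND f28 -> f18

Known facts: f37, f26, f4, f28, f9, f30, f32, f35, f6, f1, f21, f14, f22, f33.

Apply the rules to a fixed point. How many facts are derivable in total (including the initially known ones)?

24

Round 1: (2) [f6 AND f4 -> f31]; (4) [f9 AND f1 -> f10]; (5) [f26 AND f22 AND f21 -> f34]; (9) [f30 AND f37 -> f24]; (11) [f33 AND f28 -> f18]. New: f31, f10, f34, f24, f18.
Round 2: (1) [f18 AND f31 -> f23]; (10) [f31 -> f8]. New: f23, f8.
Round 3: (3) [f23 AND f10 -> f2]. New: f2.
Round 4: (8) [f2 AND f34 AND f24 -> f39]. New: f39.
Round 5: (7) [f39 AND f14 -> f36]. New: f36.
Closure: {f1, f10, f14, f18, f2, f21, f22, f23, f24, f26, f28, f30, f31, f32, f33, f34, f35, f36, f37, f39, f4, f6, f8, f9} — 24 facts.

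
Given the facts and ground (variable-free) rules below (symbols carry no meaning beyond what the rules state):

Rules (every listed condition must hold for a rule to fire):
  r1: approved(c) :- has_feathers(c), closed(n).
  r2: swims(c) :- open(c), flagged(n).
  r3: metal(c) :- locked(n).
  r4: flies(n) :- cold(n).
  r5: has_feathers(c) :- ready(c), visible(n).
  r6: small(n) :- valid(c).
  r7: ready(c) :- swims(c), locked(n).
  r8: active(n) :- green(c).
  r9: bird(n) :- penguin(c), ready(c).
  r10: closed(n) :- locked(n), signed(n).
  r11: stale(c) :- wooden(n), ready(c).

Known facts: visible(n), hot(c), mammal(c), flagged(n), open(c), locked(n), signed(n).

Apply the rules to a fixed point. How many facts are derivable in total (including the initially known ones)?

Round 1 — r2, r3, r10, derive swims(c), metal(c), closed(n).
Round 2 — r7, derive ready(c).
Round 3 — r5, derive has_feathers(c).
Round 4 — r1, derive approved(c).
Closure: {approved(c), closed(n), flagged(n), has_feathers(c), hot(c), locked(n), mammal(c), metal(c), open(c), ready(c), signed(n), swims(c), visible(n)} — 13 facts.

13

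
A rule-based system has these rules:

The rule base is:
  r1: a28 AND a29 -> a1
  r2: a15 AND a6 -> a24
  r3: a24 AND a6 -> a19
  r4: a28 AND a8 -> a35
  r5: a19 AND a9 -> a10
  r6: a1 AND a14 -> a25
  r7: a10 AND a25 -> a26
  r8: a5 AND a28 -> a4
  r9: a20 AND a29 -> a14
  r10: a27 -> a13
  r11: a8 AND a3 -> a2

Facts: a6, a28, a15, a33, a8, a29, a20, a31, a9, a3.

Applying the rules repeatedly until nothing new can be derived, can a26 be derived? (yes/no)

yes

Round 1: r1 [a28 AND a29 -> a1]; r2 [a15 AND a6 -> a24]; r4 [a28 AND a8 -> a35]; r9 [a20 AND a29 -> a14]; r11 [a8 AND a3 -> a2]. New: a1, a24, a35, a14, a2.
Round 2: r3 [a24 AND a6 -> a19]; r6 [a1 AND a14 -> a25]. New: a19, a25.
Round 3: r5 [a19 AND a9 -> a10]. New: a10.
Round 4: r7 [a10 AND a25 -> a26]. New: a26.
a26 appears in round 4, so it is derivable.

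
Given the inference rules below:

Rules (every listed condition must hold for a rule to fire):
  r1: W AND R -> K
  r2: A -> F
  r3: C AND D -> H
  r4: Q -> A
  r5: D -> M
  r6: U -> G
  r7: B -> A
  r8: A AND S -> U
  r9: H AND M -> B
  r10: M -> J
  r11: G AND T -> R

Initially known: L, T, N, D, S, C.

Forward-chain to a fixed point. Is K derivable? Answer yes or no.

Round 1: r3 [C AND D -> H]; r5 [D -> M]. Adds H, M.
Round 2: r9 [H AND M -> B]; r10 [M -> J]. Adds B, J.
Round 3: r7 [B -> A]. Adds A.
Round 4: r2 [A -> F]; r8 [A AND S -> U]. Adds F, U.
Round 5: r6 [U -> G]. Adds G.
Round 6: r11 [G AND T -> R]. Adds R.
Fixed point reached. K is concluded only by r1; r1 needs W (never derived).

no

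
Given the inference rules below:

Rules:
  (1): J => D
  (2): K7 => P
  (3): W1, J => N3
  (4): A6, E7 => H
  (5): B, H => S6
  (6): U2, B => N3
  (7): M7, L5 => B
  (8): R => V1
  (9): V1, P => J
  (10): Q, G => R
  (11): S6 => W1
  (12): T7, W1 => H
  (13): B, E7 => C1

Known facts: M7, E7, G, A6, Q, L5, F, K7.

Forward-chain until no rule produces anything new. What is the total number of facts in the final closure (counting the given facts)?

19

Round 1 fires (2), (4), (7), (10), giving P, H, B, R.
Round 2 fires (5), (8), (13), giving S6, V1, C1.
Round 3 fires (9), (11), giving J, W1.
Round 4 fires (1), (3), giving D, N3.
Closure: {A6, B, C1, D, E7, F, G, H, J, K7, L5, M7, N3, P, Q, R, S6, V1, W1} — 19 facts.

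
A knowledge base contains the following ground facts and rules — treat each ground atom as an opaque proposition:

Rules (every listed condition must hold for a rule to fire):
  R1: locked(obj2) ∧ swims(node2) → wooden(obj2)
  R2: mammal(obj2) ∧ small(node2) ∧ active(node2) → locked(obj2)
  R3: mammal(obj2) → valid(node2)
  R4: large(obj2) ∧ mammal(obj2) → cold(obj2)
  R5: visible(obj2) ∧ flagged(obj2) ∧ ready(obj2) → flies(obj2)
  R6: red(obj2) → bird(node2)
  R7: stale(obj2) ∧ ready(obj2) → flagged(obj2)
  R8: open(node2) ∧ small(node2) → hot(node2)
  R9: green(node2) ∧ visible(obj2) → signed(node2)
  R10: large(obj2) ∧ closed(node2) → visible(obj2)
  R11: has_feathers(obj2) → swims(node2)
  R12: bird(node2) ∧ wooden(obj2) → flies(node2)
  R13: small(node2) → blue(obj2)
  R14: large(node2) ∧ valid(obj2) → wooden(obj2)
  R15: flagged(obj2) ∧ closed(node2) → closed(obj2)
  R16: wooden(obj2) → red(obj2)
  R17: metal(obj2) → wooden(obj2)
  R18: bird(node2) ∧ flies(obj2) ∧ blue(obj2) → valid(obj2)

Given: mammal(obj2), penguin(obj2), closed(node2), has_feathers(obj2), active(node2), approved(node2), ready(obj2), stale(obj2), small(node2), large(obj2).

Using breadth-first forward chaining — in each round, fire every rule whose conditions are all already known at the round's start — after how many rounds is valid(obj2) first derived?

5

Round 1: R2 [mammal(obj2) ∧ small(node2) ∧ active(node2) → locked(obj2)]; R3 [mammal(obj2) → valid(node2)]; R4 [large(obj2) ∧ mammal(obj2) → cold(obj2)]; R7 [stale(obj2) ∧ ready(obj2) → flagged(obj2)]; R10 [large(obj2) ∧ closed(node2) → visible(obj2)]; R11 [has_feathers(obj2) → swims(node2)]; R13 [small(node2) → blue(obj2)]. Adds locked(obj2), valid(node2), cold(obj2), flagged(obj2), visible(obj2), swims(node2), blue(obj2).
Round 2: R1 [locked(obj2) ∧ swims(node2) → wooden(obj2)]; R5 [visible(obj2) ∧ flagged(obj2) ∧ ready(obj2) → flies(obj2)]; R15 [flagged(obj2) ∧ closed(node2) → closed(obj2)]. Adds wooden(obj2), flies(obj2), closed(obj2).
Round 3: R16 [wooden(obj2) → red(obj2)]. Adds red(obj2).
Round 4: R6 [red(obj2) → bird(node2)]. Adds bird(node2).
Round 5: R12 [bird(node2) ∧ wooden(obj2) → flies(node2)]; R18 [bird(node2) ∧ flies(obj2) ∧ blue(obj2) → valid(obj2)]. Adds flies(node2), valid(obj2).
valid(obj2) first appears in round 5.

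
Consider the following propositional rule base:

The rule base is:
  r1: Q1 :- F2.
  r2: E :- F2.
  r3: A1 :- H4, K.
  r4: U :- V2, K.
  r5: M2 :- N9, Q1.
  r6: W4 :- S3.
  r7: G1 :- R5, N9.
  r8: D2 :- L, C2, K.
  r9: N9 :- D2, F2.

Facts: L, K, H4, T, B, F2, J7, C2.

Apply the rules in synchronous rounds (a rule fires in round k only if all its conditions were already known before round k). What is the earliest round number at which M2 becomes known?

3

Round 1: r1 [Q1 :- F2.]; r2 [E :- F2.]; r3 [A1 :- H4, K.]; r8 [D2 :- L, C2, K.]. Adds Q1, E, A1, D2.
Round 2: r9 [N9 :- D2, F2.]. Adds N9.
Round 3: r5 [M2 :- N9, Q1.]. Adds M2.
M2 first appears in round 3.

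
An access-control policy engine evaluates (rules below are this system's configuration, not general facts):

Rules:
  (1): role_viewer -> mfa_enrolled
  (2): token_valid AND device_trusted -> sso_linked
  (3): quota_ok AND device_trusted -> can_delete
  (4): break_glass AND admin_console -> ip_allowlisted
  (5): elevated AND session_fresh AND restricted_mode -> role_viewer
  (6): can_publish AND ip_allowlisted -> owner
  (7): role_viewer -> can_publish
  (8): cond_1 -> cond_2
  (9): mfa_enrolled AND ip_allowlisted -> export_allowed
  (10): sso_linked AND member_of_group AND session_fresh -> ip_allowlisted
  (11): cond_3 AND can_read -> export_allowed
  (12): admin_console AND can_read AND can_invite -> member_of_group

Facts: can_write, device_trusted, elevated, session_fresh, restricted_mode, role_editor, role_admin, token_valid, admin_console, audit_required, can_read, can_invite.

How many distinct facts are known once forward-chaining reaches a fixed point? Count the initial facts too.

Round 1 fires (2), (5), (12), giving sso_linked, role_viewer, member_of_group.
Round 2 fires (1), (7), (10), giving mfa_enrolled, can_publish, ip_allowlisted.
Round 3 fires (6), (9), giving owner, export_allowed.
Closure: {admin_console, audit_required, can_invite, can_publish, can_read, can_write, device_trusted, elevated, export_allowed, ip_allowlisted, member_of_group, mfa_enrolled, owner, restricted_mode, role_admin, role_editor, role_viewer, session_fresh, sso_linked, token_valid} — 20 facts.

20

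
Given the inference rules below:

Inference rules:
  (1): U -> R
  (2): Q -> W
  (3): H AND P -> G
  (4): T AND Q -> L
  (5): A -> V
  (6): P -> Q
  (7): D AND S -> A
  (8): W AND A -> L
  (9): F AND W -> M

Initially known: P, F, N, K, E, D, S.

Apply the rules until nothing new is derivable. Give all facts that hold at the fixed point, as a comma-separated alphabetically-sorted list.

A, D, E, F, K, L, M, N, P, Q, S, V, W

Round 1 — (6), (7), derive Q, A.
Round 2 — (2), (5), derive W, V.
Round 3 — (8), (9), derive L, M.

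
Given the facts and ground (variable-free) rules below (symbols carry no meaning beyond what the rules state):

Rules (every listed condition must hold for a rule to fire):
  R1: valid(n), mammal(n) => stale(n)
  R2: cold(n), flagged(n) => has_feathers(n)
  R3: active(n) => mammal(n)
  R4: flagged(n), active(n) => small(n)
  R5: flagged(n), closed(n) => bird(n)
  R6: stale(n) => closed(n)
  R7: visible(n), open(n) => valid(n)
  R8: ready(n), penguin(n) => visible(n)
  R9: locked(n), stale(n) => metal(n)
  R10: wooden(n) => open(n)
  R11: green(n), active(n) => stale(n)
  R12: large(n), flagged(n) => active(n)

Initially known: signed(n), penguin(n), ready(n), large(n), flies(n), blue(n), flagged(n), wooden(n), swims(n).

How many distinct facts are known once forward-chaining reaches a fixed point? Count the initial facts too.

18

Round 1: R8 [ready(n), penguin(n) => visible(n)]; R10 [wooden(n) => open(n)]; R12 [large(n), flagged(n) => active(n)]. Adds visible(n), open(n), active(n).
Round 2: R3 [active(n) => mammal(n)]; R4 [flagged(n), active(n) => small(n)]; R7 [visible(n), open(n) => valid(n)]. Adds mammal(n), small(n), valid(n).
Round 3: R1 [valid(n), mammal(n) => stale(n)]. Adds stale(n).
Round 4: R6 [stale(n) => closed(n)]. Adds closed(n).
Round 5: R5 [flagged(n), closed(n) => bird(n)]. Adds bird(n).
Closure: {active(n), bird(n), blue(n), closed(n), flagged(n), flies(n), large(n), mammal(n), open(n), penguin(n), ready(n), signed(n), small(n), stale(n), swims(n), valid(n), visible(n), wooden(n)} — 18 facts.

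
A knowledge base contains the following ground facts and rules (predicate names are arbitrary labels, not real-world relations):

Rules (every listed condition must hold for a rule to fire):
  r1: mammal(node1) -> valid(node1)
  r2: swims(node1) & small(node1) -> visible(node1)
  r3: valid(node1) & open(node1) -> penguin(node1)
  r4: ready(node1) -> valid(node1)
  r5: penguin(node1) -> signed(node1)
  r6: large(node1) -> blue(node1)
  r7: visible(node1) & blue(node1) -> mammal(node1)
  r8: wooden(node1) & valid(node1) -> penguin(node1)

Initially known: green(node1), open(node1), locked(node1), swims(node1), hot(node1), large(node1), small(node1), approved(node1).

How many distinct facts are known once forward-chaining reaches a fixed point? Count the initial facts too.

14

[1] r2 [swims(node1) & small(node1) -> visible(node1)]; r6 [large(node1) -> blue(node1)]. ⇒ new: visible(node1), blue(node1).
[2] r7 [visible(node1) & blue(node1) -> mammal(node1)]. ⇒ new: mammal(node1).
[3] r1 [mammal(node1) -> valid(node1)]. ⇒ new: valid(node1).
[4] r3 [valid(node1) & open(node1) -> penguin(node1)]. ⇒ new: penguin(node1).
[5] r5 [penguin(node1) -> signed(node1)]. ⇒ new: signed(node1).
Closure: {approved(node1), blue(node1), green(node1), hot(node1), large(node1), locked(node1), mammal(node1), open(node1), penguin(node1), signed(node1), small(node1), swims(node1), valid(node1), visible(node1)} — 14 facts.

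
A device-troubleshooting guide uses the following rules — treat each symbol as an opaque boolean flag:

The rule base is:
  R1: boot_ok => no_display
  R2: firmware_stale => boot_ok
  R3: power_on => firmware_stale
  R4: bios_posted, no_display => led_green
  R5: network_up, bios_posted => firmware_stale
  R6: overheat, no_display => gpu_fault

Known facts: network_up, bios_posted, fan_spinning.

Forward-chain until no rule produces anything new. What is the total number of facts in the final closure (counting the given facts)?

7

Round 1 — R5, derive firmware_stale.
Round 2 — R2, derive boot_ok.
Round 3 — R1, derive no_display.
Round 4 — R4, derive led_green.
Closure: {bios_posted, boot_ok, fan_spinning, firmware_stale, led_green, network_up, no_display} — 7 facts.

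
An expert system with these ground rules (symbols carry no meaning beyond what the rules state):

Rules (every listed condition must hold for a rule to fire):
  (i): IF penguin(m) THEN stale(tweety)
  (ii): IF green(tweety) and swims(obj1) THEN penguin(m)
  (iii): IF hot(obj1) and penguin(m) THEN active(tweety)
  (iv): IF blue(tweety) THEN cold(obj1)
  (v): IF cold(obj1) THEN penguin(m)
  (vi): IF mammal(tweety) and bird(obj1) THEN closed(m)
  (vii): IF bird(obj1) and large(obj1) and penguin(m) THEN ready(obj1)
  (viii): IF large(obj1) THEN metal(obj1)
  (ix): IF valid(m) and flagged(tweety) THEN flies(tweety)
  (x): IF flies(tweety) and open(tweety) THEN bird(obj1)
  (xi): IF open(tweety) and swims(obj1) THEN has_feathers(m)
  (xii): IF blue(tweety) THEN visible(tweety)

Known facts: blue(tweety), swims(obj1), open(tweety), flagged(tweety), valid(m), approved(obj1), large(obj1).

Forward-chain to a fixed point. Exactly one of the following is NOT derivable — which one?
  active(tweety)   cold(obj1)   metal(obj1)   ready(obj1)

Round 1: (iv) [IF blue(tweety) THEN cold(obj1)]; (viii) [IF large(obj1) THEN metal(obj1)]; (ix) [IF valid(m) and flagged(tweety) THEN flies(tweety)]; (xi) [IF open(tweety) and swims(obj1) THEN has_feathers(m)]; (xii) [IF blue(tweety) THEN visible(tweety)]. New: cold(obj1), metal(obj1), flies(tweety), has_feathers(m), visible(tweety).
Round 2: (v) [IF cold(obj1) THEN penguin(m)]; (x) [IF flies(tweety) and open(tweety) THEN bird(obj1)]. New: penguin(m), bird(obj1).
Round 3: (i) [IF penguin(m) THEN stale(tweety)]; (vii) [IF bird(obj1) and large(obj1) and penguin(m) THEN ready(obj1)]. New: stale(tweety), ready(obj1).
Derived: metal(obj1) (round 1), ready(obj1) (round 3), cold(obj1) (round 1). active(tweety) never appears in any round.

active(tweety)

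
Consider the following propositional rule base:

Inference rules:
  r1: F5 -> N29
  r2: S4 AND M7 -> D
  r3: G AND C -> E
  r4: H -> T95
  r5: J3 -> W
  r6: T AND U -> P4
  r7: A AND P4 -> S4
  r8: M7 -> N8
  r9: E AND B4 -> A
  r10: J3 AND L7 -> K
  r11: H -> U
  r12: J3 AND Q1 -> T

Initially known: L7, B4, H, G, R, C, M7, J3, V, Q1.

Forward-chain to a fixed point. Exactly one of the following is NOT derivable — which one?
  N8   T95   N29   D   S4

N29

Round 1 — r3, r4, r5, r8, r10, r11, r12, derive E, T95, W, N8, K, U, T.
Round 2 — r6, r9, derive P4, A.
Round 3 — r7, derive S4.
Round 4 — r2, derive D.
Derived: N8 (round 1), T95 (round 1), D (round 4), S4 (round 3). N29 never appears in any round.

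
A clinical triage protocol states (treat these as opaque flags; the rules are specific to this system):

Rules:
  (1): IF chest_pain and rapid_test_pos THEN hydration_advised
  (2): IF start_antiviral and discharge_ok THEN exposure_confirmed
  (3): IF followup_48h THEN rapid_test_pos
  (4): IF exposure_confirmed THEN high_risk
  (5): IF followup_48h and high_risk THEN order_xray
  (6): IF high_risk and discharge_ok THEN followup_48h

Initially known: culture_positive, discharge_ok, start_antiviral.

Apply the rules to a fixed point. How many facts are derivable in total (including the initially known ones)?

Round 1: (2) [IF start_antiviral and discharge_ok THEN exposure_confirmed]. New: exposure_confirmed.
Round 2: (4) [IF exposure_confirmed THEN high_risk]. New: high_risk.
Round 3: (6) [IF high_risk and discharge_ok THEN followup_48h]. New: followup_48h.
Round 4: (3) [IF followup_48h THEN rapid_test_pos]; (5) [IF followup_48h and high_risk THEN order_xray]. New: rapid_test_pos, order_xray.
Closure: {culture_positive, discharge_ok, exposure_confirmed, followup_48h, high_risk, order_xray, rapid_test_pos, start_antiviral} — 8 facts.

8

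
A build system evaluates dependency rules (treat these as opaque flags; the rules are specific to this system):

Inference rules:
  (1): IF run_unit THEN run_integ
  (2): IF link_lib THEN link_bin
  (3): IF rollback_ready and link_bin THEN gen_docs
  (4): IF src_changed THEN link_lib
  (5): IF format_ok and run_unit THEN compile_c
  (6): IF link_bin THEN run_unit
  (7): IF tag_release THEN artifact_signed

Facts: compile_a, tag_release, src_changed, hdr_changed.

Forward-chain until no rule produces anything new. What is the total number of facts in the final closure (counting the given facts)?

Round 1 fires (4), (7), giving link_lib, artifact_signed.
Round 2 fires (2), giving link_bin.
Round 3 fires (6), giving run_unit.
Round 4 fires (1), giving run_integ.
Closure: {artifact_signed, compile_a, hdr_changed, link_bin, link_lib, run_integ, run_unit, src_changed, tag_release} — 9 facts.

9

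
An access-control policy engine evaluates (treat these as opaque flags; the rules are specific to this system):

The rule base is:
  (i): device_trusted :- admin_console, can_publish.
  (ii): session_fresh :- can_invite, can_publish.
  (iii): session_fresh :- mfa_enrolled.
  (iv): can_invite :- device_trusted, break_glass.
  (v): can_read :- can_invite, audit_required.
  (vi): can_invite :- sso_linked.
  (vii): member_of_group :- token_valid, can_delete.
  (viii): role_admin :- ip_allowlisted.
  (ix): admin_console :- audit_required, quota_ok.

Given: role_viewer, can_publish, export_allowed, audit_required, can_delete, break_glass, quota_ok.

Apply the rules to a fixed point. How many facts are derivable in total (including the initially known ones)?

Round 1: (ix) [admin_console :- audit_required, quota_ok.]. New: admin_console.
Round 2: (i) [device_trusted :- admin_console, can_publish.]. New: device_trusted.
Round 3: (iv) [can_invite :- device_trusted, break_glass.]. New: can_invite.
Round 4: (ii) [session_fresh :- can_invite, can_publish.]; (v) [can_read :- can_invite, audit_required.]. New: session_fresh, can_read.
Closure: {admin_console, audit_required, break_glass, can_delete, can_invite, can_publish, can_read, device_trusted, export_allowed, quota_ok, role_viewer, session_fresh} — 12 facts.

12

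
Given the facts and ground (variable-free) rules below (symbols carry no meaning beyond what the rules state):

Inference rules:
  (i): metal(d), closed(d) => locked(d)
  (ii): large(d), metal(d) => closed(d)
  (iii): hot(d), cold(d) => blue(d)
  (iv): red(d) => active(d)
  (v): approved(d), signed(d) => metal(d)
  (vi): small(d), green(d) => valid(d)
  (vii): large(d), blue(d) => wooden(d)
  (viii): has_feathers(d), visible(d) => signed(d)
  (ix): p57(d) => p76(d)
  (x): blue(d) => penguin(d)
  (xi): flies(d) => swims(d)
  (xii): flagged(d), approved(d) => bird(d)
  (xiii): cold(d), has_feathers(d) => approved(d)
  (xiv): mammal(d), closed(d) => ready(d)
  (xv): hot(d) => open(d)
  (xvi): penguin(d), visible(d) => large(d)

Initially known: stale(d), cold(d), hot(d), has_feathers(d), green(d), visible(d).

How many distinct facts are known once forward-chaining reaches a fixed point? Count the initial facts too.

16

Round 1 fires (iii), (viii), (xiii), (xv), giving blue(d), signed(d), approved(d), open(d).
Round 2 fires (v), (x), giving metal(d), penguin(d).
Round 3 fires (xvi), giving large(d).
Round 4 fires (ii), (vii), giving closed(d), wooden(d).
Round 5 fires (i), giving locked(d).
Closure: {approved(d), blue(d), closed(d), cold(d), green(d), has_feathers(d), hot(d), large(d), locked(d), metal(d), open(d), penguin(d), signed(d), stale(d), visible(d), wooden(d)} — 16 facts.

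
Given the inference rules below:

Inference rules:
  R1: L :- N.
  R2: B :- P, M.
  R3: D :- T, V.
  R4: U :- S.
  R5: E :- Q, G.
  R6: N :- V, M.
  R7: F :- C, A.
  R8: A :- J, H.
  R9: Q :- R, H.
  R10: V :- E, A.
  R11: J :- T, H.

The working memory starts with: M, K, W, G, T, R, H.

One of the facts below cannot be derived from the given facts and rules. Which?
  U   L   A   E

U

Round 1: R9 [Q :- R, H.]; R11 [J :- T, H.]. Adds Q, J.
Round 2: R5 [E :- Q, G.]; R8 [A :- J, H.]. Adds E, A.
Round 3: R10 [V :- E, A.]. Adds V.
Round 4: R3 [D :- T, V.]; R6 [N :- V, M.]. Adds D, N.
Round 5: R1 [L :- N.]. Adds L.
Derived: L (round 5), E (round 2), A (round 2). U never appears in any round.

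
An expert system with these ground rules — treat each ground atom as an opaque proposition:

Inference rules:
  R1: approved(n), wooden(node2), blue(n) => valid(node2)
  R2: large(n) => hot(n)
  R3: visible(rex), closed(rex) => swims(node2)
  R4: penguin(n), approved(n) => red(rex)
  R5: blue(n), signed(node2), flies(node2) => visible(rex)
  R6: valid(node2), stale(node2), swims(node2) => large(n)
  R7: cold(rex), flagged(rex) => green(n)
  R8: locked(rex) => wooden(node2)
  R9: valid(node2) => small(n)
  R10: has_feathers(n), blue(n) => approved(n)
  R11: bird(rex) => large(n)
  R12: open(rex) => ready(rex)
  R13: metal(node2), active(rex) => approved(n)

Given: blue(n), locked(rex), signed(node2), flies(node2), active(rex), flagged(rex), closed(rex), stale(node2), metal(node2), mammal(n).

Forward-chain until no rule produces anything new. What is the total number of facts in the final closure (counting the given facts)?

Round 1 fires R5, R8, R13, giving visible(rex), wooden(node2), approved(n).
Round 2 fires R1, R3, giving valid(node2), swims(node2).
Round 3 fires R6, R9, giving large(n), small(n).
Round 4 fires R2, giving hot(n).
Closure: {active(rex), approved(n), blue(n), closed(rex), flagged(rex), flies(node2), hot(n), large(n), locked(rex), mammal(n), metal(node2), signed(node2), small(n), stale(node2), swims(node2), valid(node2), visible(rex), wooden(node2)} — 18 facts.

18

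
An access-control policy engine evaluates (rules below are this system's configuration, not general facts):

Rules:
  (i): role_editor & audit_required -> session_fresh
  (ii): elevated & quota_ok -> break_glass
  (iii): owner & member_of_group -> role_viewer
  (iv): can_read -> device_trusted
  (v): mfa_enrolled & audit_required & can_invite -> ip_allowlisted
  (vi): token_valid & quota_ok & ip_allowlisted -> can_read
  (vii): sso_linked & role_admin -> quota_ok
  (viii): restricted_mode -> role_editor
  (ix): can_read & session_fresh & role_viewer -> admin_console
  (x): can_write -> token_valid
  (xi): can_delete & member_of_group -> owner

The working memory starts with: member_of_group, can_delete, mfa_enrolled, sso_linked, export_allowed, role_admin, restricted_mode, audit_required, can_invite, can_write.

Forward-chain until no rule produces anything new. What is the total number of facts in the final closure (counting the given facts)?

Round 1 fires (v), (vii), (viii), (x), (xi), giving ip_allowlisted, quota_ok, role_editor, token_valid, owner.
Round 2 fires (i), (iii), (vi), giving session_fresh, role_viewer, can_read.
Round 3 fires (iv), (ix), giving device_trusted, admin_console.
Closure: {admin_console, audit_required, can_delete, can_invite, can_read, can_write, device_trusted, export_allowed, ip_allowlisted, member_of_group, mfa_enrolled, owner, quota_ok, restricted_mode, role_admin, role_editor, role_viewer, session_fresh, sso_linked, token_valid} — 20 facts.

20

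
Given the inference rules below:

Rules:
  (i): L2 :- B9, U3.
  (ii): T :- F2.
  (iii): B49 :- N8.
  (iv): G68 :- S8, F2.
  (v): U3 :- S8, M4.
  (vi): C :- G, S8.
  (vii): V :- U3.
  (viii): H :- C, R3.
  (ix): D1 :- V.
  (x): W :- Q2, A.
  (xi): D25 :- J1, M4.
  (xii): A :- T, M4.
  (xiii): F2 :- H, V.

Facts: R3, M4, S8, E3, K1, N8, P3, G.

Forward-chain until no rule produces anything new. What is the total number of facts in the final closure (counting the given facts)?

18

Round 1 — (iii), (v), (vi), derive B49, U3, C.
Round 2 — (vii), (viii), derive V, H.
Round 3 — (ix), (xiii), derive D1, F2.
Round 4 — (ii), (iv), derive T, G68.
Round 5 — (xii), derive A.
Closure: {A, B49, C, D1, E3, F2, G, G68, H, K1, M4, N8, P3, R3, S8, T, U3, V} — 18 facts.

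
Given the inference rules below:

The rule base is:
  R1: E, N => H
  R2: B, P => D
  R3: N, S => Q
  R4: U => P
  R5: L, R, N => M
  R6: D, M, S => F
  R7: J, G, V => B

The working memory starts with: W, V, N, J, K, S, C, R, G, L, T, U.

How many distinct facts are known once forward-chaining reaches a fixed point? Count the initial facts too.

18

Round 1 — R3, R4, R5, R7, derive Q, P, M, B.
Round 2 — R2, derive D.
Round 3 — R6, derive F.
Closure: {B, C, D, F, G, J, K, L, M, N, P, Q, R, S, T, U, V, W} — 18 facts.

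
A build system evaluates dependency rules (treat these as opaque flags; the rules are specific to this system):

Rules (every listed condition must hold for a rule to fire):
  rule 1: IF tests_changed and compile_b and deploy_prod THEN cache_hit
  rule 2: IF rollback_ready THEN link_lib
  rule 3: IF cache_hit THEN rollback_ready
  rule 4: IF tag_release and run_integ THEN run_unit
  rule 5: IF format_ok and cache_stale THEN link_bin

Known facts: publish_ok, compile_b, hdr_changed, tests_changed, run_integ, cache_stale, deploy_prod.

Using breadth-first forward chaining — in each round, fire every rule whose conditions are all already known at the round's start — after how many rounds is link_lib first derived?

Round 1: rule 1 [IF tests_changed and compile_b and deploy_prod THEN cache_hit]. New: cache_hit.
Round 2: rule 3 [IF cache_hit THEN rollback_ready]. New: rollback_ready.
Round 3: rule 2 [IF rollback_ready THEN link_lib]. New: link_lib.
link_lib first appears in round 3.

3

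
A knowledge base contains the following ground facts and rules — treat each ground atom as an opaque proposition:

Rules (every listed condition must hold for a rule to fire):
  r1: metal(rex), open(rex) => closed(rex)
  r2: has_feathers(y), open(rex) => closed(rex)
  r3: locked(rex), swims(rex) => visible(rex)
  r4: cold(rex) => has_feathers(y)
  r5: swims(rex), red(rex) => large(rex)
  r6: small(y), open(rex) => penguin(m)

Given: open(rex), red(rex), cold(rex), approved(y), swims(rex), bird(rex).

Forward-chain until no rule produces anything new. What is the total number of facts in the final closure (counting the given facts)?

9

Round 1 — r4, r5, derive has_feathers(y), large(rex).
Round 2 — r2, derive closed(rex).
Closure: {approved(y), bird(rex), closed(rex), cold(rex), has_feathers(y), large(rex), open(rex), red(rex), swims(rex)} — 9 facts.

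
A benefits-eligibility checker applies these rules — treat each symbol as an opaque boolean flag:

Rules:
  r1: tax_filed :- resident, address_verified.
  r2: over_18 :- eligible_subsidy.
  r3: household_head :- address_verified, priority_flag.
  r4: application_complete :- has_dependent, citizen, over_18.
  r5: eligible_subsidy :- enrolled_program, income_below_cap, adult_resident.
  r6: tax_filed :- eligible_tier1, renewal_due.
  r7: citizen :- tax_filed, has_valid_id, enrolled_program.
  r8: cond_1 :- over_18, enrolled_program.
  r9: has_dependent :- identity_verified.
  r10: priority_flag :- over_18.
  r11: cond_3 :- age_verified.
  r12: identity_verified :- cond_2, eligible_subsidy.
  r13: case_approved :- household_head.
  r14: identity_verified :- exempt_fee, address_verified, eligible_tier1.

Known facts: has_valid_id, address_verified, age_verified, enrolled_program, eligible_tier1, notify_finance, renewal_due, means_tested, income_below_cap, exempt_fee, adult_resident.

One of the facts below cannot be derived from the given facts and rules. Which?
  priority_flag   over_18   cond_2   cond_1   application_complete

cond_2

[1] r5 [eligible_subsidy :- enrolled_program, income_below_cap, adult_resident.]; r6 [tax_filed :- eligible_tier1, renewal_due.]; r11 [cond_3 :- age_verified.]; r14 [identity_verified :- exempt_fee, address_verified, eligible_tier1.]. ⇒ new: eligible_subsidy, tax_filed, cond_3, identity_verified.
[2] r2 [over_18 :- eligible_subsidy.]; r7 [citizen :- tax_filed, has_valid_id, enrolled_program.]; r9 [has_dependent :- identity_verified.]. ⇒ new: over_18, citizen, has_dependent.
[3] r4 [application_complete :- has_dependent, citizen, over_18.]; r8 [cond_1 :- over_18, enrolled_program.]; r10 [priority_flag :- over_18.]. ⇒ new: application_complete, cond_1, priority_flag.
[4] r3 [household_head :- address_verified, priority_flag.]. ⇒ new: household_head.
[5] r13 [case_approved :- household_head.]. ⇒ new: case_approved.
Derived: over_18 (round 2), application_complete (round 3), priority_flag (round 3), cond_1 (round 3). cond_2 never appears in any round.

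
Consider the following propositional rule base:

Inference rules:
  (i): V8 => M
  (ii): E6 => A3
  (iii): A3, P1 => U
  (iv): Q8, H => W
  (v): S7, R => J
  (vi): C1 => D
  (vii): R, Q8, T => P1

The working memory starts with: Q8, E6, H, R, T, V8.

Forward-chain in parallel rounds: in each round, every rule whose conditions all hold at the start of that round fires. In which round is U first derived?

Round 1 fires (i), (ii), (iv), (vii), giving M, A3, W, P1.
Round 2 fires (iii), giving U.
U first appears in round 2.

2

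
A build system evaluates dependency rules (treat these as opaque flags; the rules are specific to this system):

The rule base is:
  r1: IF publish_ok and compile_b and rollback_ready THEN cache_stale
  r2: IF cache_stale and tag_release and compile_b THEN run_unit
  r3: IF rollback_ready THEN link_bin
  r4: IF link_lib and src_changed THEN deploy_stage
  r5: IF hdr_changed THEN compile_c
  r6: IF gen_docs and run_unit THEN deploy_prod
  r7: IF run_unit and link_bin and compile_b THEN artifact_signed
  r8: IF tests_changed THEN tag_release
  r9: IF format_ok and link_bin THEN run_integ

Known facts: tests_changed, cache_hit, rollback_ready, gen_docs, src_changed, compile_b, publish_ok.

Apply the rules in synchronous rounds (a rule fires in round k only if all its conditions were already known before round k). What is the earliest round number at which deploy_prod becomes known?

3

Round 1 fires r1, r3, r8, giving cache_stale, link_bin, tag_release.
Round 2 fires r2, giving run_unit.
Round 3 fires r6, r7, giving deploy_prod, artifact_signed.
deploy_prod first appears in round 3.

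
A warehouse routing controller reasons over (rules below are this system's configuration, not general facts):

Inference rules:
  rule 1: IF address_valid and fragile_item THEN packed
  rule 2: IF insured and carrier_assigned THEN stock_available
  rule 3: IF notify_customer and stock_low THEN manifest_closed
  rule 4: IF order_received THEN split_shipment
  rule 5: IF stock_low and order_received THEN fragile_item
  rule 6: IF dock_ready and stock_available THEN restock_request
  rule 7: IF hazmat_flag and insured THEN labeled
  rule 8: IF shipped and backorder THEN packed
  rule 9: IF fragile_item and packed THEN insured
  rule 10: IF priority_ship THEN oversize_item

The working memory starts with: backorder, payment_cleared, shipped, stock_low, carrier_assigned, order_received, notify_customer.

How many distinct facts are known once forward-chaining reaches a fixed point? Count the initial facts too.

Round 1 fires rule 3, rule 4, rule 5, rule 8, giving manifest_closed, split_shipment, fragile_item, packed.
Round 2 fires rule 9, giving insured.
Round 3 fires rule 2, giving stock_available.
Closure: {backorder, carrier_assigned, fragile_item, insured, manifest_closed, notify_customer, order_received, packed, payment_cleared, shipped, split_shipment, stock_available, stock_low} — 13 facts.

13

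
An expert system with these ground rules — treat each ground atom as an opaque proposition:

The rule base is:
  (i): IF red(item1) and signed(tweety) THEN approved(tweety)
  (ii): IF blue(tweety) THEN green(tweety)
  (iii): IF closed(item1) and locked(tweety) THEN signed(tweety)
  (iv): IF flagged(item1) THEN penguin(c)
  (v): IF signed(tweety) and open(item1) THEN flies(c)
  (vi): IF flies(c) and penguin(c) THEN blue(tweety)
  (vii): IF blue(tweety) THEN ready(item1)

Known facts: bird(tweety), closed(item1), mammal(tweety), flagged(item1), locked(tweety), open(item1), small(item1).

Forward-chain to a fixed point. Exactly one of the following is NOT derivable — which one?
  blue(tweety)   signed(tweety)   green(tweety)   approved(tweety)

approved(tweety)

Round 1: (iii) [IF closed(item1) and locked(tweety) THEN signed(tweety)]; (iv) [IF flagged(item1) THEN penguin(c)]. Adds signed(tweety), penguin(c).
Round 2: (v) [IF signed(tweety) and open(item1) THEN flies(c)]. Adds flies(c).
Round 3: (vi) [IF flies(c) and penguin(c) THEN blue(tweety)]. Adds blue(tweety).
Round 4: (ii) [IF blue(tweety) THEN green(tweety)]; (vii) [IF blue(tweety) THEN ready(item1)]. Adds green(tweety), ready(item1).
Derived: signed(tweety) (round 1), green(tweety) (round 4), blue(tweety) (round 3). approved(tweety) never appears in any round.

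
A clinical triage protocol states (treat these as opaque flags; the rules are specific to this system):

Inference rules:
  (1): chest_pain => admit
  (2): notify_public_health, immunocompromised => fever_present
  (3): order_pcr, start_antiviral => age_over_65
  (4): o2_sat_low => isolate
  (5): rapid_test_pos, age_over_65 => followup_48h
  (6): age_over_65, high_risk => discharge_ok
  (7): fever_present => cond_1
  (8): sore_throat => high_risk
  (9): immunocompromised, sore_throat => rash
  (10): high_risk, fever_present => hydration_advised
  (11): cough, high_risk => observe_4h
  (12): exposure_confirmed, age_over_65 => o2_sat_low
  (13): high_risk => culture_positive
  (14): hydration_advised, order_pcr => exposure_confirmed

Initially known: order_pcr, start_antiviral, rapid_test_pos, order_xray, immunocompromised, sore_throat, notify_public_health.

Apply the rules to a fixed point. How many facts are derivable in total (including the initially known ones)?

19

Round 1: (2) [notify_public_health, immunocompromised => fever_present]; (3) [order_pcr, start_antiviral => age_over_65]; (8) [sore_throat => high_risk]; (9) [immunocompromised, sore_throat => rash]. Adds fever_present, age_over_65, high_risk, rash.
Round 2: (5) [rapid_test_pos, age_over_65 => followup_48h]; (6) [age_over_65, high_risk => discharge_ok]; (7) [fever_present => cond_1]; (10) [high_risk, fever_present => hydration_advised]; (13) [high_risk => culture_positive]. Adds followup_48h, discharge_ok, cond_1, hydration_advised, culture_positive.
Round 3: (14) [hydration_advised, order_pcr => exposure_confirmed]. Adds exposure_confirmed.
Round 4: (12) [exposure_confirmed, age_over_65 => o2_sat_low]. Adds o2_sat_low.
Round 5: (4) [o2_sat_low => isolate]. Adds isolate.
Closure: {age_over_65, cond_1, culture_positive, discharge_ok, exposure_confirmed, fever_present, followup_48h, high_risk, hydration_advised, immunocompromised, isolate, notify_public_health, o2_sat_low, order_pcr, order_xray, rapid_test_pos, rash, sore_throat, start_antiviral} — 19 facts.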